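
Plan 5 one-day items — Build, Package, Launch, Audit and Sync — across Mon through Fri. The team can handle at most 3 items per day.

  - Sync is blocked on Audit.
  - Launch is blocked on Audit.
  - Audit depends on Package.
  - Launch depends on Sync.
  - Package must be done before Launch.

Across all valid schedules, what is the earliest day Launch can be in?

Precedence pushes Launch to at least Thu.
Launch at Thu is achievable: Launch -> Thu; Audit -> Tue; Package -> Mon; Build -> Mon; Sync -> Wed.

Thu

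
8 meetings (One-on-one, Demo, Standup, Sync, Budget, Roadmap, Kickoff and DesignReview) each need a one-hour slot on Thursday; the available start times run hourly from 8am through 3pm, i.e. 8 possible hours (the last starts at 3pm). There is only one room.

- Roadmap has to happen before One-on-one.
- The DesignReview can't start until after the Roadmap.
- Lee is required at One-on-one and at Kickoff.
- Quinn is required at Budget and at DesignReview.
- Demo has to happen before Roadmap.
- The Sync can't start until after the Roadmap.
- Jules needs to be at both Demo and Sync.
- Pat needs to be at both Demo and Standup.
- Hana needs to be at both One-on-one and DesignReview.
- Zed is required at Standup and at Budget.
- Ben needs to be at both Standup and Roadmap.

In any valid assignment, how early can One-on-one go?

10am

Precedence pushes One-on-one to at least 10am.
One-on-one at 10am is achievable: DesignReview -> 12pm, Demo -> 8am, One-on-one -> 10am, Budget -> 2pm, Kickoff -> 3pm, Roadmap -> 9am, Standup -> 1pm, Sync -> 11am.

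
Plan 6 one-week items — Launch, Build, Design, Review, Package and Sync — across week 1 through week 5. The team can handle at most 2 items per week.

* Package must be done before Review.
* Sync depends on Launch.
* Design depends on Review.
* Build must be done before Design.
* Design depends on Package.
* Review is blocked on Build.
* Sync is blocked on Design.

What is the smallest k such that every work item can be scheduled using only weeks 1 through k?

4

The precedence chain requires at least 4 distinct weeks.
With at most 2 per week and 6 work items, at least 3 weeks are needed.
4 works (last occupied week: week 4): for example Build in week 1, Sync in week 4, Launch in week 2, Review in week 2, Design in week 3, Package in week 1.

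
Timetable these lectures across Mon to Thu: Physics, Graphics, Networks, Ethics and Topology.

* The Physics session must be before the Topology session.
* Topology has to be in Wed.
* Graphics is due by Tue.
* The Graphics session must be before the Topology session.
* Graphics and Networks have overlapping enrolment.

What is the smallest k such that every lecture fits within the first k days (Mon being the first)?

3 days

The precedence chain requires at least 2 distinct days.
Topology can't be placed before Wed — that is day 3 counting from Mon — so the schedule must run through at least 3 days.
3 works (last occupied day: Wed): for example Topology in Wed; Physics in Mon; Graphics in Mon; Ethics in Mon; Networks in Tue.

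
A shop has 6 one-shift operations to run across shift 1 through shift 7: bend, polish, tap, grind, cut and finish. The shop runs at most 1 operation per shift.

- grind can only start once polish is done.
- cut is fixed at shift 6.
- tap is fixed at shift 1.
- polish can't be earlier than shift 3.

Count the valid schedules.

Splitting on bend: it can be shift 2 (12), shift 3 (6), shift 4 (6), shift 5 (6), shift 7 (6). Listing each branch's schedules as (polish, tap, grind, cut, finish) by shift number:
bend=shift 2: (3,1,4,6,5) (3,1,4,6,7) (3,1,5,6,4) (3,1,5,6,7) (3,1,7,6,4) (3,1,7,6,5) (4,1,5,6,3) (4,1,5,6,7) (4,1,7,6,3) (4,1,7,6,5) (5,1,7,6,3) (5,1,7,6,4) — 12.
bend=shift 3: (4,1,5,6,2) (4,1,5,6,7) (4,1,7,6,2) (4,1,7,6,5) (5,1,7,6,2) (5,1,7,6,4) — 6.
bend=shift 4: (3,1,5,6,2) (3,1,5,6,7) (3,1,7,6,2) (3,1,7,6,5) (5,1,7,6,2) (5,1,7,6,3) — 6.
bend=shift 5: (3,1,4,6,2) (3,1,4,6,7) (3,1,7,6,2) (3,1,7,6,4) (4,1,7,6,2) (4,1,7,6,3) — 6.
bend=shift 7: (3,1,4,6,2) (3,1,4,6,5) (3,1,5,6,2) (3,1,5,6,4) (4,1,5,6,2) (4,1,5,6,3) — 6.
Summing: 12 + 6 + 6 + 6 + 6 = 36.

36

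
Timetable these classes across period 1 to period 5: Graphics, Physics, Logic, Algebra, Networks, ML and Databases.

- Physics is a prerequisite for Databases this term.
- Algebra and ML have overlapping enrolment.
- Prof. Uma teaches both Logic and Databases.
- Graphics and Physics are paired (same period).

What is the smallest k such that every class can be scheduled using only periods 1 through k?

2 periods

The precedence chain requires at least 2 distinct periods.
2 works (last occupied period: period 2): for example Physics=period 1; Algebra=period 1; ML=period 2; Databases=period 2; Networks=period 1; Logic=period 1; Graphics=period 1.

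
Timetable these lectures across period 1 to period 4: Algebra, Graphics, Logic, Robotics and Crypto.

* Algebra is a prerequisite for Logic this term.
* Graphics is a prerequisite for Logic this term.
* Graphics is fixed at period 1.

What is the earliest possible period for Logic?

period 2

Precedence pushes Logic to at least period 2.
Logic at period 2 is achievable: Crypto -> period 1, Algebra -> period 1, Robotics -> period 1, Graphics -> period 1, Logic -> period 2.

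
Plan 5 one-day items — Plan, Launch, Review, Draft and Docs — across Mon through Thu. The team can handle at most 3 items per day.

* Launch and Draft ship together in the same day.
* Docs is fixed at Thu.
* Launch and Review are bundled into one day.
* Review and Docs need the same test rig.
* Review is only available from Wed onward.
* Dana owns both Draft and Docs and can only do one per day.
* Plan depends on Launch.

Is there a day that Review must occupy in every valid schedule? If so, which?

Wed

Review's window is Wed–Thu.
Docs is fixed at Thu, and Review can't share a day with Docs.
So Review must be Wed.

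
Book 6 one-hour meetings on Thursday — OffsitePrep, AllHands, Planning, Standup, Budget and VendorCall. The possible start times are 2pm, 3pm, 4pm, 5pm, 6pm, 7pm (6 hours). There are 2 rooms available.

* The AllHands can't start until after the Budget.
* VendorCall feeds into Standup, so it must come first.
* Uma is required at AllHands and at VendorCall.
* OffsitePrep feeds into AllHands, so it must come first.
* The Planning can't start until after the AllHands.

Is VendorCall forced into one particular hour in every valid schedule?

No

VendorCall can be 2pm (e.g. OffsitePrep -> 2pm, Planning -> 5pm, Budget -> 3pm, VendorCall -> 2pm, AllHands -> 4pm, Standup -> 3pm) or 3pm (e.g. Budget -> 2pm; AllHands -> 4pm; VendorCall -> 3pm; Standup -> 4pm; Planning -> 5pm; OffsitePrep -> 2pm).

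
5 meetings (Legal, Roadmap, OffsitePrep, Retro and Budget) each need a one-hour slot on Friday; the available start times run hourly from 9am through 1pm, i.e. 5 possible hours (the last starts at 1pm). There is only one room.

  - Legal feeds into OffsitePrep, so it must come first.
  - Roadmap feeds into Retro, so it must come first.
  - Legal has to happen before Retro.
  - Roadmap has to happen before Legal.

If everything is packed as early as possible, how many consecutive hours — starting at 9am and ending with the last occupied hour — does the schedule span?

The precedence chain requires at least 3 distinct hours.
With at most 1 per hour and 5 meetings, at least 5 hours are needed.
5 works (last occupied hour: 1pm): for example Retro=11am, Legal=10am, Roadmap=9am, Budget=1pm, OffsitePrep=12pm.

5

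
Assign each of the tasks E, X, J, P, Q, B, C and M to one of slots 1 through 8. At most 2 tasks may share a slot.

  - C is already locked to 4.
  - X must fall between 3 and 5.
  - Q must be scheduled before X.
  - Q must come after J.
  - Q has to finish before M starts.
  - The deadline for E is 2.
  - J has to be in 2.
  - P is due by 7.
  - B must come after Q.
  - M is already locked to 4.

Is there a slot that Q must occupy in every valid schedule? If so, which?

3

J is fixed at 2 and must come before Q, so Q is at least 3.
M is fixed at 4 and must come after Q, so Q is at most 3.
So Q must be 3.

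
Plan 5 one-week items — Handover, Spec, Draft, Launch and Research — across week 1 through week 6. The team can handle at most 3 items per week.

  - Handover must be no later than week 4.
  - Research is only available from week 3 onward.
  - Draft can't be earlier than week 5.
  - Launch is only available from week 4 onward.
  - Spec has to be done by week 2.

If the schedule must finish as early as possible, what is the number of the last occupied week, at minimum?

With at most 3 per week and 5 tasks, at least 2 weeks are needed.
Draft can't be placed before week 5, so the schedule must run through at least week 5.
5 works (last occupied week: week 5): for example Spec in week 1, Draft in week 5, Handover in week 1, Research in week 3, Launch in week 4.

5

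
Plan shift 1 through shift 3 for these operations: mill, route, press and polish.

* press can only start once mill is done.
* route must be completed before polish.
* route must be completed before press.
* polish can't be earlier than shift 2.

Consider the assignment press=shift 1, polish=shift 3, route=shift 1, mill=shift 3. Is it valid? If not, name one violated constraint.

polish can't be earlier than shift 2 — holds.
route must be completed before press — violated.
press can only start once mill is done — violated.
route must be completed before polish — holds.

No — it violates: press can only start once mill is done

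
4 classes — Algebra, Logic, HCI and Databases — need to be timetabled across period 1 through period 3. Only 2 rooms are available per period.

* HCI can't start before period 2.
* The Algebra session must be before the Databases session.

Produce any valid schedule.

Databases -> period 2; Logic -> period 1; Algebra -> period 1; HCI -> period 2

Checking: Algebra(period 1) before Databases(period 2); HCI=period 2 in [period 2,period 3]; max 2 per period (cap 2).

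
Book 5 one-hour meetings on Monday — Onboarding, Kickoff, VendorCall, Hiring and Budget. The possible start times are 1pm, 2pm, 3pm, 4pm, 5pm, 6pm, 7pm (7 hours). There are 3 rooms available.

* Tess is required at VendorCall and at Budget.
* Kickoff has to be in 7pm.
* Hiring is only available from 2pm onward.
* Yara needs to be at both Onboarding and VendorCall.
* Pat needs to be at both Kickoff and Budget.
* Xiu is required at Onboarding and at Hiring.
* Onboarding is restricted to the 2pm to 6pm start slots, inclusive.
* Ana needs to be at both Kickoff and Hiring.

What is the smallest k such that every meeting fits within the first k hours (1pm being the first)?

With at most 3 per hour and 5 meetings, at least 2 hours are needed.
Kickoff can't be placed before 7pm — that is hour 7 counting from 1pm — so the schedule must run through at least 7 hours.
7 works (last occupied hour: 7pm): for example Kickoff -> 7pm, VendorCall -> 1pm, Budget -> 2pm, Hiring -> 3pm, Onboarding -> 2pm.

7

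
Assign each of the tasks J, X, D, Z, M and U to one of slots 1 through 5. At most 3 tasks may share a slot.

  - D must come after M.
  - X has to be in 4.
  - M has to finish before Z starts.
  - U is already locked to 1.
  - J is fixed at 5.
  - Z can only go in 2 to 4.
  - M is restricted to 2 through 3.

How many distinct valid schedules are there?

8

Splitting on D: it can be 3 (2), 4 (3), 5 (3). Listing each branch's schedules as (J, X, Z, M, U):
D=3: (5,4,3,2,1) (5,4,4,2,1) — 2.
D=4: (5,4,3,2,1) (5,4,4,2,1) (5,4,4,3,1) — 3.
D=5: (5,4,3,2,1) (5,4,4,2,1) (5,4,4,3,1) — 3.
Summing: 2 + 3 + 3 = 8.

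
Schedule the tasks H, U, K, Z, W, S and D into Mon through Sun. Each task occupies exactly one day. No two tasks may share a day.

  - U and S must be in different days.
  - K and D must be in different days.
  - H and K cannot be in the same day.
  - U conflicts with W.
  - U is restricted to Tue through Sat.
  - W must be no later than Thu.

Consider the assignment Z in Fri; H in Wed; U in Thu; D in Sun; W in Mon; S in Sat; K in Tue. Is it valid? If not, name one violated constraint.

Valid

U and S must be in different days — holds.
U is restricted to Tue through Sat — holds.
K and D must be in different days — holds.
No two tasks may share a day — holds.
W must be no later than Thu — holds.
H and K cannot be in the same day — holds.
U conflicts with W — holds.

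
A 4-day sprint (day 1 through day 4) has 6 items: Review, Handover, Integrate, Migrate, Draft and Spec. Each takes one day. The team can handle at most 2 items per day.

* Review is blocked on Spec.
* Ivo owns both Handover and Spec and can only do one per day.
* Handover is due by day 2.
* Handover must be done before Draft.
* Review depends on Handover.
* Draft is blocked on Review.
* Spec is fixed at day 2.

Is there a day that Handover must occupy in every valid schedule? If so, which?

day 1

Handover's window is day 1–day 2.
Spec is fixed at day 2, and Handover can't share a day with Spec.
So Handover must be day 1.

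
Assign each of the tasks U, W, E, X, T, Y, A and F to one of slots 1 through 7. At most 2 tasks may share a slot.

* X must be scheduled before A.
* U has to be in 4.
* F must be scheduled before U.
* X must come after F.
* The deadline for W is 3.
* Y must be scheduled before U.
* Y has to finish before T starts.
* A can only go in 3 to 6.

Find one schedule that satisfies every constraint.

Y -> 2, A -> 3, F -> 1, E -> 4, W -> 1, U -> 4, T -> 3, X -> 2

Checking: X(2) before A(3); F(1) before U(4); F(1) before X(2); Y(2) before T(3); Y(2) before U(4); A=3 in [3,6]; U=4 in [4,4]; W=1 in [1,3]; max 2 per slot (cap 2).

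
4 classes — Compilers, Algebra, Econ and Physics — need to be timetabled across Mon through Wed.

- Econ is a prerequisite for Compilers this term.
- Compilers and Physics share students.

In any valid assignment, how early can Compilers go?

Precedence pushes Compilers to at least Tue.
Compilers at Tue is achievable: Physics -> Mon, Algebra -> Mon, Econ -> Mon, Compilers -> Tue.

Tue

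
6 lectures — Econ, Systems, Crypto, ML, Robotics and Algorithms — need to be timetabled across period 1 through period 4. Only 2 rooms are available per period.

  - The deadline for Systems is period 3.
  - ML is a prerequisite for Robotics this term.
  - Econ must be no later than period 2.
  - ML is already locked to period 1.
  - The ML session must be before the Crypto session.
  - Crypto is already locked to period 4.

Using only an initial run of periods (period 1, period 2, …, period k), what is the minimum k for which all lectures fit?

4 periods

The precedence chain requires at least 2 distinct periods.
With at most 2 per period and 6 lectures, at least 3 periods are needed.
Crypto can't be placed before period 4, so the schedule must run through at least period 4.
4 works (last occupied period: period 4): for example Systems=period 2; ML=period 1; Robotics=period 2; Algorithms=period 3; Crypto=period 4; Econ=period 1.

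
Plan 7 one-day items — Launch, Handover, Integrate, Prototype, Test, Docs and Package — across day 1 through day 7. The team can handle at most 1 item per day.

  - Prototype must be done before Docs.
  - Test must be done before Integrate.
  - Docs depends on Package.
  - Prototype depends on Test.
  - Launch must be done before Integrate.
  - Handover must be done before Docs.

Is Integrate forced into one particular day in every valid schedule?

No

Integrate can be day 3 (e.g. Handover -> day 5; Test -> day 1; Prototype -> day 4; Docs -> day 7; Package -> day 6; Integrate -> day 3; Launch -> day 2) or day 4 (e.g. Handover=day 5; Docs=day 7; Test=day 1; Integrate=day 4; Package=day 6; Launch=day 3; Prototype=day 2).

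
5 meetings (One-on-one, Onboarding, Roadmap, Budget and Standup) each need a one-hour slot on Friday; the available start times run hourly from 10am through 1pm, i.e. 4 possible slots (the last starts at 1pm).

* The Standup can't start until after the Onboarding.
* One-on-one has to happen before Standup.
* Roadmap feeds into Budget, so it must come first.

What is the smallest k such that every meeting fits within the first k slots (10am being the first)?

2 slots

The precedence chain requires at least 2 distinct slots.
2 works (last occupied slot: 11am): for example Budget -> 11am; Onboarding -> 10am; Roadmap -> 10am; One-on-one -> 10am; Standup -> 11am.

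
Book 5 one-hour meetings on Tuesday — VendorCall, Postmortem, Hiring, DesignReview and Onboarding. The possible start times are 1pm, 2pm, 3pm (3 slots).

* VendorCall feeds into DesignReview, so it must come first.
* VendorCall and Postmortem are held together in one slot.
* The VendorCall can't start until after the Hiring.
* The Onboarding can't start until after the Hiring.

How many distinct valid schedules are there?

2

Enumerating: VendorCall in 2pm; Hiring in 1pm; Postmortem in 2pm; DesignReview in 3pm; Onboarding in 2pm | Onboarding=3pm, Hiring=1pm, DesignReview=3pm, VendorCall=2pm, Postmortem=2pm.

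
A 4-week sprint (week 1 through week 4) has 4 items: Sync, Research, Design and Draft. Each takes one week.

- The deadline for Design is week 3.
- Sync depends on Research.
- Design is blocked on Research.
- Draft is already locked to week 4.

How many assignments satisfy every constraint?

8

Splitting on Sync: it can be week 2 (2), week 3 (3), week 4 (3). Listing each branch's schedules as (Research, Design, Draft) by week number:
Sync=week 2: (1,2,4) (1,3,4) — 2.
Sync=week 3: (1,2,4) (1,3,4) (2,3,4) — 3.
Sync=week 4: (1,2,4) (1,3,4) (2,3,4) — 3.
Summing: 2 + 3 + 3 = 8.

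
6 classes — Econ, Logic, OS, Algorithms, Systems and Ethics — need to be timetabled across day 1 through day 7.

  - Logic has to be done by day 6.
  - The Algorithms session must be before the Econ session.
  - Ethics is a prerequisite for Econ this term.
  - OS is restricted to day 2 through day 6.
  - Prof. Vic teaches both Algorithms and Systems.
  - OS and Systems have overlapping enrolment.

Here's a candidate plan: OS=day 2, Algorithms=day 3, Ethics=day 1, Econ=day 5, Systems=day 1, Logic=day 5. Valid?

Prof. Vic teaches both Algorithms and Systems — holds.
Logic has to be done by day 6 — holds.
OS and Systems have overlapping enrolment — holds.
Ethics is a prerequisite for Econ this term — holds.
OS is restricted to day 2 through day 6 — holds.
The Algorithms session must be before the Econ session — holds.

Yes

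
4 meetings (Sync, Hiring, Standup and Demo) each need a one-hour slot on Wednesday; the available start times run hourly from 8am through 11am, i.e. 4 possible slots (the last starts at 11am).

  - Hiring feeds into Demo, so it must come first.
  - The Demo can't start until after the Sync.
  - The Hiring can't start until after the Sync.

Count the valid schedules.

Splitting on Sync: it can be 8am (12), 9am (4). Listing each branch's schedules as (Hiring, Standup, Demo):
Sync=8am: (9am,8am,10am) (9am,8am,11am) (9am,9am,10am) (9am,9am,11am) (9am,10am,10am) (9am,10am,11am) (9am,11am,10am) (9am,11am,11am) (10am,8am,11am) (10am,9am,11am) (10am,10am,11am) (10am,11am,11am) — 12.
Sync=9am: (10am,8am,11am) (10am,9am,11am) (10am,10am,11am) (10am,11am,11am) — 4.
Summing: 12 + 4 = 16.

16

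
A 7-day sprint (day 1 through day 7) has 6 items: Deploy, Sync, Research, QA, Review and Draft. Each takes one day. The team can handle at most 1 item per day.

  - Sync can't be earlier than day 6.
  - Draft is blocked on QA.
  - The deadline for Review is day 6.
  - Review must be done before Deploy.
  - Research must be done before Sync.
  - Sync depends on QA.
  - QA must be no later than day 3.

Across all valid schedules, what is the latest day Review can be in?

Review's own window allows nothing later than day 6.
Review at day 5 is achievable: Review -> day 5, Research -> day 2, QA -> day 1, Draft -> day 3, Deploy -> day 7, Sync -> day 6.
Nothing later works — the capacity limit rule out every day after day 5.

day 5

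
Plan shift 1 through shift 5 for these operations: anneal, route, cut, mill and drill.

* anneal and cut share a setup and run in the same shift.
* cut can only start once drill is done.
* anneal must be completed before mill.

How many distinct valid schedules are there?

Splitting on anneal: it can be shift 2 (15), shift 3 (20), shift 4 (15). Listing each branch's schedules as (route, cut, mill, drill) by shift number:
anneal=shift 2: (1,2,3,1) (1,2,4,1) (1,2,5,1) (2,2,3,1) (2,2,4,1) (2,2,5,1) (3,2,3,1) (3,2,4,1) (3,2,5,1) (4,2,3,1) (4,2,4,1) (4,2,5,1) (5,2,3,1) (5,2,4,1) (5,2,5,1) — 15.
anneal=shift 3: (1,3,4,1) (1,3,4,2) (1,3,5,1) (1,3,5,2) (2,3,4,1) (2,3,4,2) (2,3,5,1) (2,3,5,2) (3,3,4,1) (3,3,4,2) (3,3,5,1) (3,3,5,2) (4,3,4,1) (4,3,4,2) (4,3,5,1) (4,3,5,2) (5,3,4,1) (5,3,4,2) (5,3,5,1) (5,3,5,2) — 20.
anneal=shift 4: (1,4,5,1) (1,4,5,2) (1,4,5,3) (2,4,5,1) (2,4,5,2) (2,4,5,3) (3,4,5,1) (3,4,5,2) (3,4,5,3) (4,4,5,1) (4,4,5,2) (4,4,5,3) (5,4,5,1) (5,4,5,2) (5,4,5,3) — 15.
Summing: 15 + 20 + 15 = 50.

50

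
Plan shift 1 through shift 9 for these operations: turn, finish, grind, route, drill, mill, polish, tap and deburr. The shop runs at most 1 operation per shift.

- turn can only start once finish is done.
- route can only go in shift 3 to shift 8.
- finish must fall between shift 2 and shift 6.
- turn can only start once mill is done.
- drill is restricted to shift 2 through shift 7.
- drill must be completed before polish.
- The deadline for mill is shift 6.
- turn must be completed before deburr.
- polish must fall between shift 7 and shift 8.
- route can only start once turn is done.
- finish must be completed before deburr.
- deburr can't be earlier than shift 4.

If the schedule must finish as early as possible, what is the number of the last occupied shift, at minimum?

9

The precedence chain requires at least 3 distinct shifts.
With at most 1 per shift and 9 operations, at least 9 shifts are needed.
polish can't be placed before shift 7, so the schedule must run through at least shift 7.
9 works (last occupied shift: shift 9): for example route in shift 5, deburr in shift 4, tap in shift 9, finish in shift 2, grind in shift 8, polish in shift 7, mill in shift 1, turn in shift 3, drill in shift 6.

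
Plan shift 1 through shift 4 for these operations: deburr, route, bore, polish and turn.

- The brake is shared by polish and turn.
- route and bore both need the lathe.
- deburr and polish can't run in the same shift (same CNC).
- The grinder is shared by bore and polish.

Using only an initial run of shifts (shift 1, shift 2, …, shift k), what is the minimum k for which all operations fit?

2

Could 1 shift be enough, i.e. nothing placed later than shift 1? No: bore can't share with route (shift 1) → nothing is left.
So 1 shift is not enough.
2 works (last occupied shift: shift 2): for example bore -> shift 1, turn -> shift 1, deburr -> shift 1, route -> shift 2, polish -> shift 2.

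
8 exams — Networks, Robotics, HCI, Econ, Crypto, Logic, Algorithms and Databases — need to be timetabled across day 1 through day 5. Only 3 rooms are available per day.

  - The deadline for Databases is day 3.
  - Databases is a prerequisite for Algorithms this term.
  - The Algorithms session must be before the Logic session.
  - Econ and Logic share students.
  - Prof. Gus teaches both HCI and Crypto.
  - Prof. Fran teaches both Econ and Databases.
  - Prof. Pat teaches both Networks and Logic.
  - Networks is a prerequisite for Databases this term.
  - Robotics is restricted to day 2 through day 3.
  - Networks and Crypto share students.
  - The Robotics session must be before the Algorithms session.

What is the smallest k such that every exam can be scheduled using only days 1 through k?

The precedence chain requires at least 4 distinct days.
With at most 3 per day and 8 exams, at least 3 days are needed.
4 works (last occupied day: day 4): for example Econ -> day 1; Crypto -> day 2; Algorithms -> day 3; HCI -> day 1; Robotics -> day 2; Networks -> day 1; Logic -> day 4; Databases -> day 2.

4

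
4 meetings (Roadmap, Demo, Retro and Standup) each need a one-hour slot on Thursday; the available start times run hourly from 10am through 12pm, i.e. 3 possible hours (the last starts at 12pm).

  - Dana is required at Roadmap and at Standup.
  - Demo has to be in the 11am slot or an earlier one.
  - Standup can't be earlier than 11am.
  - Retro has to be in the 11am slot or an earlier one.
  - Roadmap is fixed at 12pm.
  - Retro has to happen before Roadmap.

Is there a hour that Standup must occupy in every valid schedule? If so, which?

11am

Standup's window is 11am–12pm.
Roadmap is fixed at 12pm, and Standup can't share a hour with Roadmap.
So Standup must be 11am.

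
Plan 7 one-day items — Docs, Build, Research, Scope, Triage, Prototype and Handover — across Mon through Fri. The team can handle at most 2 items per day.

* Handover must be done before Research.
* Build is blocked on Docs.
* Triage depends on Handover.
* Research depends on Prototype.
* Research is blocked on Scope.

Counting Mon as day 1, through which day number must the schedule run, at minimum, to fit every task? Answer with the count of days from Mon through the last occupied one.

The precedence chain requires at least 2 distinct days.
With at most 2 per day and 7 tasks, at least 4 days are needed.
4 works (last occupied day: Thu): for example Build=Wed; Research=Wed; Prototype=Tue; Scope=Tue; Docs=Mon; Triage=Thu; Handover=Mon.

4 days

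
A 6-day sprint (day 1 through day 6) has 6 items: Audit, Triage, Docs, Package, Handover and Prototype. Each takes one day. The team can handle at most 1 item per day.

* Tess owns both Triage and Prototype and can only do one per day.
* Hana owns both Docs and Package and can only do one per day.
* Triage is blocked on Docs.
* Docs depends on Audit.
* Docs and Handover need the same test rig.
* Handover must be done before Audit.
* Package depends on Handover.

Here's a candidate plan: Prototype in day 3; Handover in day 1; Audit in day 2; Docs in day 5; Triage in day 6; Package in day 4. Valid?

Triage is blocked on Docs — holds.
The team can handle at most 1 item per day — holds.
Tess owns both Triage and Prototype and can only do one per day — holds.
Docs depends on Audit — holds.
Package depends on Handover — holds.
Docs and Handover need the same test rig — holds.
Handover must be done before Audit — holds.
Hana owns both Docs and Package and can only do one per day — holds.

Yes, all constraints hold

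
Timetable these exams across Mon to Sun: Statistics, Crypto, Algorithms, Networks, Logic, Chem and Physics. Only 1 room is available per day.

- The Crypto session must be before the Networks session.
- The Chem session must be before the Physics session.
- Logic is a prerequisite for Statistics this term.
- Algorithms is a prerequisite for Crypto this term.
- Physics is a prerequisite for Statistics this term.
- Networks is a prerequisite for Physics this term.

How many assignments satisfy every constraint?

24

Splitting on Crypto: it can be Tue (8), Wed (10), Thu (6). Listing each branch's schedules as (Statistics, Algorithms, Networks, Logic, Chem, Physics):
Crypto=Tue: (Sun,Mon,Wed,Thu,Fri,Sat) (Sun,Mon,Wed,Fri,Thu,Sat) (Sun,Mon,Wed,Sat,Thu,Fri) (Sun,Mon,Thu,Wed,Fri,Sat) (Sun,Mon,Thu,Fri,Wed,Sat) (Sun,Mon,Thu,Sat,Wed,Fri) (Sun,Mon,Fri,Wed,Thu,Sat) (Sun,Mon,Fri,Thu,Wed,Sat) — 8.
Crypto=Wed: (Sun,Mon,Thu,Tue,Fri,Sat) (Sun,Mon,Thu,Fri,Tue,Sat) (Sun,Mon,Thu,Sat,Tue,Fri) (Sun,Mon,Fri,Tue,Thu,Sat) (Sun,Mon,Fri,Thu,Tue,Sat) (Sun,Tue,Thu,Mon,Fri,Sat) (Sun,Tue,Thu,Fri,Mon,Sat) (Sun,Tue,Thu,Sat,Mon,Fri) (Sun,Tue,Fri,Mon,Thu,Sat) (Sun,Tue,Fri,Thu,Mon,Sat) — 10.
Crypto=Thu: (Sun,Mon,Fri,Tue,Wed,Sat) (Sun,Mon,Fri,Wed,Tue,Sat) (Sun,Tue,Fri,Mon,Wed,Sat) (Sun,Tue,Fri,Wed,Mon,Sat) (Sun,Wed,Fri,Mon,Tue,Sat) (Sun,Wed,Fri,Tue,Mon,Sat) — 6.
Summing: 8 + 10 + 6 = 24.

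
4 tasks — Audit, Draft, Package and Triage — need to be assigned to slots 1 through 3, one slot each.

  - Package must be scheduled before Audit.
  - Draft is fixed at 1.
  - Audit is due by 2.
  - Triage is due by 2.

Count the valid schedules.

Enumerating: Audit in 2, Package in 1, Draft in 1, Triage in 1 | Package=1; Audit=2; Triage=2; Draft=1.

2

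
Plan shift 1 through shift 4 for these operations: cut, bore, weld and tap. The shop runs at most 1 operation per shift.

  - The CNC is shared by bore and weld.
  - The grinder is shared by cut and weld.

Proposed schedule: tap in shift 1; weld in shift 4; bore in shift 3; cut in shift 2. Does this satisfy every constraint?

The shop runs at most 1 operation per shift — holds.
The grinder is shared by cut and weld — holds.
The CNC is shared by bore and weld — holds.

Yes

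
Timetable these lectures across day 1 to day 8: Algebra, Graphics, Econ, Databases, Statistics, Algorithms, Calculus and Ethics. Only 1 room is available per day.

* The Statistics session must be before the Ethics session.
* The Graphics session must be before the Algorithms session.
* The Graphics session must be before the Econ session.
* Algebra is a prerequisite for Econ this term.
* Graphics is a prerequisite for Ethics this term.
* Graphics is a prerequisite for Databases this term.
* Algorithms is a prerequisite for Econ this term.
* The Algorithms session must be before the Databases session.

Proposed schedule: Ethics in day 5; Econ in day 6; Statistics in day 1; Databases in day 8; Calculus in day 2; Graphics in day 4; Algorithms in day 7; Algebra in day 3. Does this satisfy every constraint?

Algorithms is a prerequisite for Econ this term — violated.
Algebra is a prerequisite for Econ this term — holds.
Only 1 room is available per day — holds.
Graphics is a prerequisite for Databases this term — holds.
Graphics is a prerequisite for Ethics this term — holds.
The Graphics session must be before the Algorithms session — holds.
The Statistics session must be before the Ethics session — holds.
The Algorithms session must be before the Databases session — holds.
The Graphics session must be before the Econ session — holds.

No — it violates: Algorithms is a prerequisite for Econ this term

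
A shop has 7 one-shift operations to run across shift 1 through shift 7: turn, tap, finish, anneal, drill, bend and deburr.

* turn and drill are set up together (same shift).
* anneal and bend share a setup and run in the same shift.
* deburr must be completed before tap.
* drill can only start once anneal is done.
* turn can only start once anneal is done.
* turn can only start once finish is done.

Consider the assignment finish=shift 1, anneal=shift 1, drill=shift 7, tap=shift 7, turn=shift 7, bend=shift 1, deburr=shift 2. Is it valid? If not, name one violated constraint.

Yes

deburr must be completed before tap — holds.
drill can only start once anneal is done — holds.
anneal and bend share a setup and run in the same shift — holds.
turn can only start once anneal is done — holds.
turn and drill are set up together (same shift) — holds.
turn can only start once finish is done — holds.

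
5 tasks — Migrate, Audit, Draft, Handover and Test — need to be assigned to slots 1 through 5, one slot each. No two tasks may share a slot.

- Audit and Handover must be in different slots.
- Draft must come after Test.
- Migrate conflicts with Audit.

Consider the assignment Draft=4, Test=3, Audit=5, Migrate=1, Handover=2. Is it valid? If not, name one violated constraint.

Draft must come after Test — holds.
No two tasks may share a slot — holds.
Audit and Handover must be in different slots — holds.
Migrate conflicts with Audit — holds.

Valid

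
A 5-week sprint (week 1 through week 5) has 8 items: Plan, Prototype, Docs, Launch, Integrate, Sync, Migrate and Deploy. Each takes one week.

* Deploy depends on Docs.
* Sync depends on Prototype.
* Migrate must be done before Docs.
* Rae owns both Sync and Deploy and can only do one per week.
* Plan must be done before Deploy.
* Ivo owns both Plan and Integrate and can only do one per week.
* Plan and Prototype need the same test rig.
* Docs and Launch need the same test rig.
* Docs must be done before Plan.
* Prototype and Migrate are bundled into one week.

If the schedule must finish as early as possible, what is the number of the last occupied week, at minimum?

The precedence chain requires at least 4 distinct weeks.
4 works (last occupied week: week 4): for example Launch -> week 1; Prototype -> week 1; Migrate -> week 1; Docs -> week 2; Integrate -> week 1; Deploy -> week 4; Sync -> week 2; Plan -> week 3.

4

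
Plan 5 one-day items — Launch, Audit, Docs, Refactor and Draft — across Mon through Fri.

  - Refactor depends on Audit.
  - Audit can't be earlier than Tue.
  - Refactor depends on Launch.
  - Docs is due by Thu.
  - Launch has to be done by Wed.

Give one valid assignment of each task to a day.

Refactor=Wed, Audit=Tue, Launch=Mon, Draft=Mon, Docs=Mon

Checking: Audit(Tue) before Refactor(Wed); Launch(Mon) before Refactor(Wed); Docs=Mon in [Mon,Thu]; Launch=Mon in [Mon,Wed]; Audit=Tue in [Tue,Fri].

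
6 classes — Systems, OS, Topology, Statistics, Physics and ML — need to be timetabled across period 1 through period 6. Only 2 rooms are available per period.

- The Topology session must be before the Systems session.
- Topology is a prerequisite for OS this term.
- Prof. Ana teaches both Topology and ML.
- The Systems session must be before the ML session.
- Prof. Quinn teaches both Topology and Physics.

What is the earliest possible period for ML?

period 3

Precedence pushes ML to at least period 3.
ML at period 3 is achievable: Systems=period 2; ML=period 3; Statistics=period 1; OS=period 2; Physics=period 3; Topology=period 1.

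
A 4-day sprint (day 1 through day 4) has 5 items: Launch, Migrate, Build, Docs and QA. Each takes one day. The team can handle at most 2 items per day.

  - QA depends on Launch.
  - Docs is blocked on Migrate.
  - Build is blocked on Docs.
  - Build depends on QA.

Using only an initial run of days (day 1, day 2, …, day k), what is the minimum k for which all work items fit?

The precedence chain requires at least 3 distinct days.
With at most 2 per day and 5 work items, at least 3 days are needed.
3 works (last occupied day: day 3): for example Migrate in day 1; Build in day 3; Launch in day 1; Docs in day 2; QA in day 2.

3 days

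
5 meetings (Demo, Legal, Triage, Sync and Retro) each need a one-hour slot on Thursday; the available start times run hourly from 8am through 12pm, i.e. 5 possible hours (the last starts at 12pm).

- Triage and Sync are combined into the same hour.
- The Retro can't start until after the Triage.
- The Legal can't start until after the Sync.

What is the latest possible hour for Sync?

11am

Downstream work caps Sync at 11am.
Sync at 11am is achievable: Retro=12pm; Legal=12pm; Sync=11am; Triage=11am; Demo=8am.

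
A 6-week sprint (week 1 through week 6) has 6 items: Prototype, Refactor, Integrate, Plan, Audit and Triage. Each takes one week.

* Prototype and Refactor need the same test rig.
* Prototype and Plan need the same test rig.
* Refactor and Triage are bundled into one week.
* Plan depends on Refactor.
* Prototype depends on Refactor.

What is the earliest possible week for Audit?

week 1

Audit at week 1 is achievable: Triage=week 1; Prototype=week 2; Audit=week 1; Plan=week 3; Integrate=week 1; Refactor=week 1.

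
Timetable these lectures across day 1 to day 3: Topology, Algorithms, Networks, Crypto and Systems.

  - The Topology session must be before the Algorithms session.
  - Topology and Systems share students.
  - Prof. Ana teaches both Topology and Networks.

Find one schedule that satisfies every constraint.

Networks -> day 2; Systems -> day 2; Topology -> day 1; Crypto -> day 1; Algorithms -> day 2

Checking: Topology(day 1) before Algorithms(day 2); Topology(day 1) != Networks(day 2); Topology(day 1) != Systems(day 2).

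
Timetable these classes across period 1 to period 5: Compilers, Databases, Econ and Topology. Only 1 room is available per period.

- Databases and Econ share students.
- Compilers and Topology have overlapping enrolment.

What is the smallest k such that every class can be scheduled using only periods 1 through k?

4

With at most 1 per period and 4 classes, at least 4 periods are needed.
4 works (last occupied period: period 4): for example Compilers -> period 1; Econ -> period 3; Databases -> period 2; Topology -> period 4.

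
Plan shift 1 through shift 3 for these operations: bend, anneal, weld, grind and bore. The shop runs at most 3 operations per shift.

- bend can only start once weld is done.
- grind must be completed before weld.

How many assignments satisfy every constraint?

Splitting on anneal: it can be shift 1 (3), shift 2 (3), shift 3 (3). Listing each branch's schedules as (bend, weld, grind, bore) by shift number:
anneal=shift 1: (3,2,1,1) (3,2,1,2) (3,2,1,3) — 3.
anneal=shift 2: (3,2,1,1) (3,2,1,2) (3,2,1,3) — 3.
anneal=shift 3: (3,2,1,1) (3,2,1,2) (3,2,1,3) — 3.
Summing: 3 + 3 + 3 = 9.

9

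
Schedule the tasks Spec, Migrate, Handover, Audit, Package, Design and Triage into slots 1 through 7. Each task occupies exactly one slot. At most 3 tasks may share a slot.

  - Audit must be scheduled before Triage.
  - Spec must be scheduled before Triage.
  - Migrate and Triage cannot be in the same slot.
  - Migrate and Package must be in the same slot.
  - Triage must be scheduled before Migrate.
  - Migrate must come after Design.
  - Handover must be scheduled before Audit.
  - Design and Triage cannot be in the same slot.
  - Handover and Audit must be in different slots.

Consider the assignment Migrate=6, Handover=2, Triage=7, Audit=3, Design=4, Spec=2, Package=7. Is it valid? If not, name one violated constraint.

Spec must be scheduled before Triage — holds.
Migrate and Package must be in the same slot — violated.
Design and Triage cannot be in the same slot — holds.
Audit must be scheduled before Triage — holds.
Migrate must come after Design — holds.
Triage must be scheduled before Migrate — violated.
At most 3 tasks may share a slot — holds.
Migrate and Triage cannot be in the same slot — holds.
Handover must be scheduled before Audit — holds.
Handover and Audit must be in different slots — holds.

No. Triage must be scheduled before Migrate is not satisfied.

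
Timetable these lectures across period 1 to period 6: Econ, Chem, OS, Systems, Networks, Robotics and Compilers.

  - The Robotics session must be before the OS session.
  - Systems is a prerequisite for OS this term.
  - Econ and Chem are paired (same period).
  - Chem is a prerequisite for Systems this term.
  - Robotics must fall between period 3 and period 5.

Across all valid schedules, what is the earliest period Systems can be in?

period 2

Precedence pushes Systems to at least period 2; downstream work caps Systems at period 5.
Systems at period 2 is achievable: Chem=period 1, Econ=period 1, Compilers=period 1, Systems=period 2, Robotics=period 3, OS=period 4, Networks=period 1.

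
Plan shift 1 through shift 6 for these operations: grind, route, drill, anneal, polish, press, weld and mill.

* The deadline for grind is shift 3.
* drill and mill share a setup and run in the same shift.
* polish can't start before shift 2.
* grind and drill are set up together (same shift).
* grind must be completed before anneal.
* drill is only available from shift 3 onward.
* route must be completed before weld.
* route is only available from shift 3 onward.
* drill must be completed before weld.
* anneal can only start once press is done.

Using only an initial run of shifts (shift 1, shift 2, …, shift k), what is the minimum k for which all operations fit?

4

The precedence chain requires at least 2 distinct shifts.
Propagating the time windows through the other constraints, anneal can't land before shift 4, so the schedule must run through at least shift 4.
4 works (last occupied shift: shift 4): for example press -> shift 1, mill -> shift 3, polish -> shift 2, weld -> shift 4, anneal -> shift 4, grind -> shift 3, route -> shift 3, drill -> shift 3.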